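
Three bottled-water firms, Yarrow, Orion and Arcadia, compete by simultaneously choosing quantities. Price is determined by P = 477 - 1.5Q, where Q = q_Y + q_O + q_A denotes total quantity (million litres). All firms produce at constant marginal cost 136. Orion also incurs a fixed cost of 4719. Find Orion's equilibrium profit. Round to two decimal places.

126.04

Each firm earns π_i = (477 - 1.5Q)q_i - 136q_i.
Setting ∂π_i/∂q_i = 0 with rivals' quantities fixed: 341 - 3q_i - (3/2)·Σ_{j≠i} q_j = 0.
With identical firms every q_j equals q_i, so Σ_{j≠i} q_j = 2q_i and 341 = 6q_i, giving q_i = 341/6.
Price P = 477 - (3/2)·(341/2) = 885/4.
Orion's profit: (885/4 - 136)·(341/6) - 4719 = 126.0417.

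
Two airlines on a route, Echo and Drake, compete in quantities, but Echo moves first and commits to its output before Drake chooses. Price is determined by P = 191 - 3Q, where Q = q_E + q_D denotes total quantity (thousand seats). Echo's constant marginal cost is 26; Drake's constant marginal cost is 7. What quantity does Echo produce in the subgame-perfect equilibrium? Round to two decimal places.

24.33

Solve by backward induction. Given q_E, the follower Drake maximises π_D = (191 - 3q_E - 3q_D)q_D - 7q_D.
Follower FOC: 184 - 3q_E - 6q_D = 0, so q_D(q_E) = (184 - 3q_E)/6.
Echo substitutes q_D(q_E) into its own profit: π_E = q_E(191 - 3q_E - (184 - 3q_E)/2) - 26q_E = (99 - (3/2)q_E)q_E - 26q_E.
The leader's first-order condition 73 - 3q_E = 0 yields q_E = 73/3.
Then q_D = (184 - 3·(73/3))/6 = 37/2.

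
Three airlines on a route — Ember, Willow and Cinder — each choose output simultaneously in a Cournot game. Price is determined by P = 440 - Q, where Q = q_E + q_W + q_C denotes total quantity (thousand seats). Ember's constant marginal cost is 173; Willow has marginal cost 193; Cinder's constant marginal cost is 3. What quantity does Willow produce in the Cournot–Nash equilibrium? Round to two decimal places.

9.25

Ember's profit: π_E = (440 - Q)q_E - (173q_E). Setting ∂π_E/∂q_E = 0: 267 - 2q_E - (q_W + q_C) = 0.
Willow's profit: π_W = (440 - Q)q_W - (193q_W). Setting ∂π_W/∂q_W = 0: 247 - 2q_W - (q_E + q_C) = 0.
Cinder's profit: π_C = (440 - Q)q_C - (3q_C). Setting ∂π_C/∂q_C = 0: 437 - 2q_C - (q_E + q_W) = 0.
Adding the 3 first-order conditions: 951 − 4Q = 0, so Q = 951/4.
Back-substituting: q_E = (267 − 951/4) = 117/4, q_W = (247 − 951/4) = 37/4, q_C = (437 − 951/4) = 797/4.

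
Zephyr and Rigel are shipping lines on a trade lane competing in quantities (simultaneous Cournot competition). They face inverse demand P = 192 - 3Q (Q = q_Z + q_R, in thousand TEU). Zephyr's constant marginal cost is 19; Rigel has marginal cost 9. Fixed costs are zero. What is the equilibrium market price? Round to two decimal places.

Zephyr's profit: π_Z = (192 - 3Q)q_Z - (19q_Z). Setting ∂π_Z/∂q_Z = 0: 173 - 6q_Z - 3(q_R) = 0.
Rigel's first-order condition: 183 - 6q_R - 3(q_Z) = 0.
Best responses: q_Z = (173 - 3q_R)/6, q_R = (183 - 3q_Z)/6.
Substituting one into the other gives q_Z = 163/9 and q_R = 193/9.
Total output Q = 356/9, so price P = 192 - 3·(356/9) = 220/3.

73.33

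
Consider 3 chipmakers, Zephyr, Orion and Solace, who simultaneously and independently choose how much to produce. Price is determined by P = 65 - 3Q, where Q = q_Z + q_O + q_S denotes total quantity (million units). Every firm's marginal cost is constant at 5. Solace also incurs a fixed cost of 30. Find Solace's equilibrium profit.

45

Each firm earns π_i = (65 - 3Q)q_i - 5q_i.
First-order condition (treating rivals' output as given): 60 - 6q_i - 3·Σ_{j≠i} q_j = 0.
With identical firms every q_j equals q_i, so Σ_{j≠i} q_j = 2q_i and 60 = 12q_i, giving q_i = 5.
Price P = 65 - 3·15 = 20.
Solace's profit: (20 - 5)·5 - 30 = 45.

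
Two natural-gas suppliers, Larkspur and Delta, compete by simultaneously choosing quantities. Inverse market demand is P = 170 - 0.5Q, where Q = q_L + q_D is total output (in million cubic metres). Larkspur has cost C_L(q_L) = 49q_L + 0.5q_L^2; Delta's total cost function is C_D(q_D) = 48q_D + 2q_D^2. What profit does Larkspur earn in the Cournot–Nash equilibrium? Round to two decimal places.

3113.07

Larkspur's profit: π_L = (170 - 0.5Q)q_L - (49q_L + (1/2)q_L²). Setting ∂π_L/∂q_L = 0: 121 - 2q_L - (1/2)(q_D) = 0.
Delta's first-order condition: 122 - 5q_D - (1/2)(q_L) = 0.
So q_L = (121 - (1/2)q_D)/2 and q_D = (122 - (1/2)q_L)/5.
Solving the pair: q_L = 55.7949, q_D = 734/39.
Price P = 170 - (1/2)·(970/13) = 1725/13.
Larkspur's profit: (1725/13)·55.7949 - 49·55.7949 - (1/2)·55.7949² = 3113.0677.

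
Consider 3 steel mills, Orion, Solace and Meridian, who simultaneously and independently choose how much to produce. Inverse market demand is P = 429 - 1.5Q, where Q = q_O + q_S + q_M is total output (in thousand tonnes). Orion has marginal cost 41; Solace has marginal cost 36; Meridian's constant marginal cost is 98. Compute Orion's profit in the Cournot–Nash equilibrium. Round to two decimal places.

Orion's profit: π_O = (429 - 1.5Q)q_O - (41q_O). Setting ∂π_O/∂q_O = 0: 388 - 3q_O - (3/2)(q_S + q_M) = 0.
Solace's profit: π_S = (429 - 1.5Q)q_S - (36q_S). Setting ∂π_S/∂q_S = 0: 393 - 3q_S - (3/2)(q_O + q_M) = 0.
Meridian's first-order condition: 331 - 3q_M - (3/2)(q_O + q_S) = 0.
Adding the 3 conditions: 1112 − 3Q − 3Q = 0, i.e. Q = 556/3.
Back-substituting: q_O = (388 − 278)/(3/2) = 220/3, q_S = (393 − 278)/(3/2) = 230/3, q_M = (331 − 278)/(3/2) = 106/3.
Price P = 429 - (3/2)·(556/3) = 151.
Orion's profit: (151 - 41)·(220/3) = 8066.6667.

8066.67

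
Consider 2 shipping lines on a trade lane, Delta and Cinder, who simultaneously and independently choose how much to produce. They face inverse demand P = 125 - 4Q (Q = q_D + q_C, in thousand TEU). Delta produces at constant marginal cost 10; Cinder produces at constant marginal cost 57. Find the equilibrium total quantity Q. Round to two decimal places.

15.25

Delta's profit: π_D = (125 - 4Q)q_D - (10q_D). Setting ∂π_D/∂q_D = 0: 115 - 8q_D - 4(q_C) = 0.
Cinder's profit: π_C = (125 - 4Q)q_C - (57q_C). Setting ∂π_C/∂q_C = 0: 68 - 8q_C - 4(q_D) = 0.
Best responses: q_D = (115 - 4q_C)/8, q_C = (68 - 4q_D)/8.
Solving the pair: q_D = 27/2, q_C = 7/4.
Total output Q = 27/2 + 7/4 = 61/4.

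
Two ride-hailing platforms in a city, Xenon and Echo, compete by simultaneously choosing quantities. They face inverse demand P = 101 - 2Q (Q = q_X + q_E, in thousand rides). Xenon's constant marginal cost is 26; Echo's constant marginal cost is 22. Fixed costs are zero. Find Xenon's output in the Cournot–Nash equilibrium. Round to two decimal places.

Xenon's profit: π_X = (101 - 2Q)q_X - (26q_X). Setting ∂π_X/∂q_X = 0: 75 - 4q_X - 2(q_E) = 0.
Echo's first-order condition: 79 - 4q_E - 2(q_X) = 0.
So q_X = (75 - 2q_E)/4 and q_E = (79 - 2q_X)/4.
Substituting one into the other gives q_X = 71/6 and q_E = 83/6.

11.83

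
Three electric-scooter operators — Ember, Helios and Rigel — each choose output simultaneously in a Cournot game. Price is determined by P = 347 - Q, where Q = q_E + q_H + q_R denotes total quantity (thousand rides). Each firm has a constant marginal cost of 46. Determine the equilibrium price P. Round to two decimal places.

Each firm earns π_i = (347 - Q)q_i - 46q_i.
Setting ∂π_i/∂q_i = 0 with rivals' quantities fixed: 301 - 2q_i - Σ_{j≠i} q_j = 0.
With identical firms every q_j equals q_i, so Σ_{j≠i} q_j = 2q_i and 301 = 4q_i, giving q_i = 301/4.
Total output Q = 903/4, so price P = 347 - 903/4 = 485/4.

121.25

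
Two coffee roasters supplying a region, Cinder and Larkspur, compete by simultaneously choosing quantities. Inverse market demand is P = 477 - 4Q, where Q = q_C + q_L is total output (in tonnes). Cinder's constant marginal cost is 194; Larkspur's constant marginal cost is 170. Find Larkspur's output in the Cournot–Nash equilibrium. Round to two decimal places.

Cinder's profit: π_C = (477 - 4Q)q_C - (194q_C). Setting ∂π_C/∂q_C = 0: 283 - 8q_C - 4(q_L) = 0.
Larkspur's profit: π_L = (477 - 4Q)q_L - (170q_L). Setting ∂π_L/∂q_L = 0: 307 - 8q_L - 4(q_C) = 0.
Best responses: q_C = (283 - 4q_L)/8, q_L = (307 - 4q_C)/8.
Solving the pair: q_C = 259/12, q_L = 331/12.

27.58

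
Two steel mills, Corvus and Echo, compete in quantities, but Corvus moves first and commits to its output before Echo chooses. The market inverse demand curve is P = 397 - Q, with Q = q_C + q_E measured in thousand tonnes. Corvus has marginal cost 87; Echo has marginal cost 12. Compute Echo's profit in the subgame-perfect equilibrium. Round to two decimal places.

The follower Echo best-responds to any q_C: π_E = (397 - Q)q_E - 12q_E.
Follower FOC: 385 - q_C - 2q_E = 0, so q_E(q_C) = (385 - q_C)/2.
The leader anticipates this reaction. Substituting into P = 397 - Q gives P = 409/2 - (1/2)q_C, so π_C = (409/2 - (1/2)q_C)q_C - 87q_C.
The leader's first-order condition 235/2 - q_C = 0 yields q_C = 235/2.
Then q_E = (385 - 235/2)/2 = 535/4.
Price P = 397 - 1005/4 = 583/4.
Echo's profit: (583/4 - 12)·(535/4) = 17889.0625.

17889.06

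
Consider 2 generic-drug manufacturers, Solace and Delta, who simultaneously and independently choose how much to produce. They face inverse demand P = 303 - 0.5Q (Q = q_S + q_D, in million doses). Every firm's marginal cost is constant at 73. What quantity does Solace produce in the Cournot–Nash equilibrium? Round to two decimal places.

153.33

A representative firm's profit is π_i = q_i(303 - 0.5Q) - 73q_i.
First-order condition (treating rivals' output as given): 230 - q_i - (1/2)q_j = 0.
By symmetry each firm produces the same amount; substituting q_j = q_i yields q_i = 230/(3/2) = 460/3.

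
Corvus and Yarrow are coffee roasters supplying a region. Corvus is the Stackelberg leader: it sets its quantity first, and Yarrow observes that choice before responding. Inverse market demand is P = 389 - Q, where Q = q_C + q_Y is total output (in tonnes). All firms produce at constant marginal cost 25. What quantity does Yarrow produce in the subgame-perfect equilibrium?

91

The follower Yarrow best-responds to any q_C: π_Y = (389 - Q)q_Y - 25q_Y.
∂π_Y/∂q_Y = 364 - q_C - 2q_Y = 0 gives the reaction function q_Y = (364 - q_C)/2.
The leader anticipates this reaction. Substituting into P = 389 - Q gives P = 207 - (1/2)q_C, so π_C = (207 - (1/2)q_C)q_C - 25q_C.
Maximising: ∂π_C/∂q_C = 182 - q_C = 0, giving q_C = 182.
Then q_Y = (364 - 182)/2 = 91.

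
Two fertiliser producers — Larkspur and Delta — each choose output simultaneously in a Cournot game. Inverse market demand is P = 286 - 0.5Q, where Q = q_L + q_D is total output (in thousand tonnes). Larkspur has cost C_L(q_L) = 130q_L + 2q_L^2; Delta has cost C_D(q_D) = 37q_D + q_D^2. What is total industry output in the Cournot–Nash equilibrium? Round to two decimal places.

102.41

Larkspur's profit: π_L = (286 - 0.5Q)q_L - (130q_L + 2q_L²). Setting ∂π_L/∂q_L = 0: 156 - 5q_L - (1/2)(q_D) = 0.
Delta's first-order condition: 249 - 3q_D - (1/2)(q_L) = 0.
So q_L = (156 - (1/2)q_D)/5 and q_D = (249 - (1/2)q_L)/3.
Solving the pair: q_L = 1374/59, q_D = 79.1186.
Total output Q = 1374/59 + 79.1186 = 102.4068.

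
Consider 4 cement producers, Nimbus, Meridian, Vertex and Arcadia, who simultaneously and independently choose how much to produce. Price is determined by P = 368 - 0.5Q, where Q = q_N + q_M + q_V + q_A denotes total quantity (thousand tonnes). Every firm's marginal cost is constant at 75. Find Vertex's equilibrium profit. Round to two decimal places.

Each firm earns π_i = (368 - 0.5Q)q_i - 75q_i.
First-order condition (treating rivals' output as given): 293 - q_i - (1/2)·Σ_{j≠i} q_j = 0.
By symmetry each firm produces the same amount; substituting Σ_{j≠i} q_j = 3q_i yields q_i = 293/(5/2) = 586/5.
Price P = 368 - (1/2)·468.8000 = 668/5.
Vertex's profit: (668/5 - 75)·(586/5) = 6867.9200.

6867.92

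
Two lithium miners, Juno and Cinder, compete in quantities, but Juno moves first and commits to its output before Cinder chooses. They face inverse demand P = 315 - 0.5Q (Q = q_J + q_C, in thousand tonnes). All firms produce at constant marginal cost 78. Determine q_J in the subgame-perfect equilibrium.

The follower Cinder best-responds to any q_J: π_C = (315 - 0.5Q)q_C - 78q_C.
Setting the follower's marginal profit to zero, 237 - (1/2)q_J - q_C = 0, i.e. q_C = (237 - (1/2)q_J).
Juno substitutes q_C(q_J) into its own profit: π_J = q_J(315 - (1/2)q_J - (237 - (1/2)q_J)/2) - 78q_J = (393/2 - (1/4)q_J)q_J - 78q_J.
Leader FOC: 237/2 - (1/2)q_J = 0, so q_J = 237.
Then q_C = (237 - (1/2)·237) = 237/2.

237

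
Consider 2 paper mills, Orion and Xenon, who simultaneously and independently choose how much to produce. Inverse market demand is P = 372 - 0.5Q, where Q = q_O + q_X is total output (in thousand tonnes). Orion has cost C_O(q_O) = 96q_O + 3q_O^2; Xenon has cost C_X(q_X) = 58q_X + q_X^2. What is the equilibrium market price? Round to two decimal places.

Orion's profit: π_O = (372 - 0.5Q)q_O - (96q_O + 3q_O²). Setting ∂π_O/∂q_O = 0: 276 - 7q_O - (1/2)(q_X) = 0.
Xenon's first-order condition: 314 - 3q_X - (1/2)(q_O) = 0.
So q_O = (276 - (1/2)q_X)/7 and q_X = (314 - (1/2)q_O)/3.
Solving the pair: q_O = 32.3373, q_X = 99.2771.
Total output Q = 131.6145, so price P = 372 - (1/2)·131.6145 = 306.1928.

306.19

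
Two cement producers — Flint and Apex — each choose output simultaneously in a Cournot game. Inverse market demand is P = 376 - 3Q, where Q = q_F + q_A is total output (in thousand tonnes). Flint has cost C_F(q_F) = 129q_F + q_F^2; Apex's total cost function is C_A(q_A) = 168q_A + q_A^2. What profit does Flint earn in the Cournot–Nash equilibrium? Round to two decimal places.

2417.06

Flint's profit: π_F = (376 - 3Q)q_F - (129q_F + q_F²). Setting ∂π_F/∂q_F = 0: 247 - 8q_F - 3(q_A) = 0.
Apex's first-order condition: 208 - 8q_A - 3(q_F) = 0.
So q_F = (247 - 3q_A)/8 and q_A = (208 - 3q_F)/8.
Substituting one into the other gives q_F = 1352/55 and q_A = 923/55.
Price P = 376 - 3·(455/11) = 251.9091.
Flint's profit: 251.9091·(1352/55) - 129·(1352/55) - (1352/55)² = 2417.0631.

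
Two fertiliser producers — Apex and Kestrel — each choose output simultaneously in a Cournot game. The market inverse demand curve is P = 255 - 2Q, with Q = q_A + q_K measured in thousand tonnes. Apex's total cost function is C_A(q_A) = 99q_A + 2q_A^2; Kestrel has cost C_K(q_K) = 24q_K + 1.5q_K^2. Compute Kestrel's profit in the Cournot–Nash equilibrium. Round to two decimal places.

Apex's profit: π_A = (255 - 2Q)q_A - (99q_A + 2q_A²). Setting ∂π_A/∂q_A = 0: 156 - 8q_A - 2(q_K) = 0.
Kestrel's profit: π_K = (255 - 2Q)q_K - (24q_K + (3/2)q_K²). Setting ∂π_K/∂q_K = 0: 231 - 7q_K - 2(q_A) = 0.
So q_A = (156 - 2q_K)/8 and q_K = (231 - 2q_A)/7.
Substituting one into the other gives q_A = 315/26 and q_K = 384/13.
Price P = 255 - 2·(1083/26) = 171.6923.
Kestrel's profit: 171.6923·(384/13) - 24·(384/13) - (3/2)(384/13)² = 3053.8225.

3053.82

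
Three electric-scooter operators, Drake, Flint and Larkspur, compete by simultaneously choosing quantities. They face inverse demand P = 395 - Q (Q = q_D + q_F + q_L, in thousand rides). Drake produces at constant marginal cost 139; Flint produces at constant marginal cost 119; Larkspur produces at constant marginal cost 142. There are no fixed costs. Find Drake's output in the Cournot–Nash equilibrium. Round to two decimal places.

59.75

Drake's profit: π_D = (395 - Q)q_D - (139q_D). Setting ∂π_D/∂q_D = 0: 256 - 2q_D - (q_F + q_L) = 0.
Flint's first-order condition: 276 - 2q_F - (q_D + q_L) = 0.
Larkspur's profit: π_L = (395 - Q)q_L - (142q_L). Setting ∂π_L/∂q_L = 0: 253 - 2q_L - (q_D + q_F) = 0.
Summing all 3 equations gives 785 − 4Q = 0, hence Q = 785/4.
Back-substituting: q_D = (256 − 785/4) = 239/4, q_F = (276 − 785/4) = 319/4, q_L = (253 − 785/4) = 227/4.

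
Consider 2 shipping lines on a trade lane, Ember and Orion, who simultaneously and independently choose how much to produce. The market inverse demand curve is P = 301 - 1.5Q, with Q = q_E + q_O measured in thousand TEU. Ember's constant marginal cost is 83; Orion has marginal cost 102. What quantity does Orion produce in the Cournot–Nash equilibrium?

Ember's profit: π_E = (301 - 1.5Q)q_E - (83q_E). Setting ∂π_E/∂q_E = 0: 218 - 3q_E - (3/2)(q_O) = 0.
Orion's first-order condition: 199 - 3q_O - (3/2)(q_E) = 0.
So q_E = (218 - (3/2)q_O)/3 and q_O = (199 - (3/2)q_E)/3.
Solving the pair: q_E = 158/3, q_O = 40.

40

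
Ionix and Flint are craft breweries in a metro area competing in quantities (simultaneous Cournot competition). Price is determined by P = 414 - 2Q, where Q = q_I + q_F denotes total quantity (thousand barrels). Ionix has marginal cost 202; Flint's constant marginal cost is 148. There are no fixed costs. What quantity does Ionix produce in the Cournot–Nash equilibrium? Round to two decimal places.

26.33

Ionix's profit: π_I = (414 - 2Q)q_I - (202q_I). Setting ∂π_I/∂q_I = 0: 212 - 4q_I - 2(q_F) = 0.
Flint's profit: π_F = (414 - 2Q)q_F - (148q_F). Setting ∂π_F/∂q_F = 0: 266 - 4q_F - 2(q_I) = 0.
Best responses: q_I = (212 - 2q_F)/4, q_F = (266 - 2q_I)/4.
Solving the pair: q_I = 79/3, q_F = 160/3.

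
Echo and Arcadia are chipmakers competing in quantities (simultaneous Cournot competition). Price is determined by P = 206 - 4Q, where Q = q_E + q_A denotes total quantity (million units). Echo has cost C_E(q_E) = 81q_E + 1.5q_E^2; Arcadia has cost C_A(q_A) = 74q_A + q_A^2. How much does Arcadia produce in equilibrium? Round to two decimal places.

Echo's profit: π_E = (206 - 4Q)q_E - (81q_E + (3/2)q_E²). Setting ∂π_E/∂q_E = 0: 125 - 11q_E - 4(q_A) = 0.
Arcadia's first-order condition: 132 - 10q_A - 4(q_E) = 0.
Rearranging gives the reaction functions q_E = (125 - 4q_A)/11 and q_A = (132 - 4q_E)/10.
Substituting one into the other gives q_E = 361/47 and q_A = 476/47.

10.13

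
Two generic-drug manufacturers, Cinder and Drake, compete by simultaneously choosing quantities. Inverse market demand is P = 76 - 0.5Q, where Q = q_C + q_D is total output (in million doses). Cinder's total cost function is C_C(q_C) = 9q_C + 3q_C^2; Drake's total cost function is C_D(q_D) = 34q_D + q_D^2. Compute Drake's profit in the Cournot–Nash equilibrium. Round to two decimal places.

Cinder's profit: π_C = (76 - 0.5Q)q_C - (9q_C + 3q_C²). Setting ∂π_C/∂q_C = 0: 67 - 7q_C - (1/2)(q_D) = 0.
Drake's first-order condition: 42 - 3q_D - (1/2)(q_C) = 0.
Best responses: q_C = (67 - (1/2)q_D)/7, q_D = (42 - (1/2)q_C)/3.
Substituting one into the other gives q_C = 720/83 and q_D = 1042/83.
Price P = 76 - (1/2)·(1762/83) = 65.3855.
Drake's profit: 65.3855·(1042/83) - 34·(1042/83) - (1042/83)² = 236.4125.

236.41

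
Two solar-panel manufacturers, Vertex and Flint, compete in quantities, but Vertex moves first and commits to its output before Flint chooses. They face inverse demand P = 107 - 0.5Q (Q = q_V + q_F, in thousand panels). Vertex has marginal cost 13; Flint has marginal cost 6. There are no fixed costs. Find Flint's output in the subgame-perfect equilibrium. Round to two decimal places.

The follower Flint best-responds to any q_V: π_F = (107 - 0.5Q)q_F - 6q_F.
Follower FOC: 101 - (1/2)q_V - q_F = 0, so q_F(q_V) = (101 - (1/2)q_V).
The leader anticipates this reaction. Substituting into P = 107 - 0.5Q gives P = 113/2 - (1/4)q_V, so π_V = (113/2 - (1/4)q_V)q_V - 13q_V.
Maximising: ∂π_V/∂q_V = 87/2 - (1/2)q_V = 0, giving q_V = 87.
Then q_F = (101 - (1/2)·87) = 115/2.

57.50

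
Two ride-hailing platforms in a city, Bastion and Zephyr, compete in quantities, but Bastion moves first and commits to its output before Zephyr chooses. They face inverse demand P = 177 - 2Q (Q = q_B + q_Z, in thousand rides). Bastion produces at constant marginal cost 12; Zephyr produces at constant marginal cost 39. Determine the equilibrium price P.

60

Solve by backward induction. Given q_B, the follower Zephyr maximises π_Z = (177 - 2q_B - 2q_Z)q_Z - 39q_Z.
Setting the follower's marginal profit to zero, 138 - 2q_B - 4q_Z = 0, i.e. q_Z = (138 - 2q_B)/4.
Bastion substitutes q_Z(q_B) into its own profit: π_B = q_B(177 - 2q_B - (138 - 2q_B)/2) - 12q_B = (108 - q_B)q_B - 12q_B.
The leader's first-order condition 96 - 2q_B = 0 yields q_B = 48.
Then q_Z = (138 - 2·48)/4 = 21/2.
Total output Q = 117/2, so price P = 177 - 2·(117/2) = 60.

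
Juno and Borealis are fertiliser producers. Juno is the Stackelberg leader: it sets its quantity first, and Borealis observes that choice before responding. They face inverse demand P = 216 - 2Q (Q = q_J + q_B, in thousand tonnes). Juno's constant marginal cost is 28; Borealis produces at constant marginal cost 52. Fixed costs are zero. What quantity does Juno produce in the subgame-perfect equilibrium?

53

Solve by backward induction. Given q_J, the follower Borealis maximises π_B = (216 - 2q_J - 2q_B)q_B - 52q_B.
∂π_B/∂q_B = 164 - 2q_J - 4q_B = 0 gives the reaction function q_B = (164 - 2q_J)/4.
Juno substitutes q_B(q_J) into its own profit: π_J = q_J(216 - 2q_J - (164 - 2q_J)/2) - 28q_J = (134 - q_J)q_J - 28q_J.
Maximising: ∂π_J/∂q_J = 106 - 2q_J = 0, giving q_J = 53.
Then q_B = (164 - 2·53)/4 = 29/2.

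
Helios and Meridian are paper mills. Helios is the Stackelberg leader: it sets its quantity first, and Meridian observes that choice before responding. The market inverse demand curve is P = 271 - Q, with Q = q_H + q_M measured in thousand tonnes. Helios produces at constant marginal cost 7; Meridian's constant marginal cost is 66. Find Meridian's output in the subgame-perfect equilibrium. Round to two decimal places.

Solve by backward induction. Given q_H, the follower Meridian maximises π_M = (271 - q_H - q_M)q_M - 66q_M.
Follower FOC: 205 - q_H - 2q_M = 0, so q_M(q_H) = (205 - q_H)/2.
The leader anticipates this reaction. Substituting into P = 271 - Q gives P = 337/2 - (1/2)q_H, so π_H = (337/2 - (1/2)q_H)q_H - 7q_H.
Maximising: ∂π_H/∂q_H = 323/2 - q_H = 0, giving q_H = 323/2.
Then q_M = (205 - 323/2)/2 = 87/4.

21.75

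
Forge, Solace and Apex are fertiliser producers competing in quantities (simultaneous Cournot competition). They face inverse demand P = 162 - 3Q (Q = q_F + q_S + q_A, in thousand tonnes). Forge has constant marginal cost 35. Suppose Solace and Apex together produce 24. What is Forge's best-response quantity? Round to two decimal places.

9.17

With rivals' combined output fixed at 24, Forge's profit is π_F = (162 - 3·24 - 3q_F)q_F - (35q_F) = (90 - 3q_F)q_F - (35q_F).
∂π_F/∂q_F = 55 - 6q_F = 0, so q_F = 55/6.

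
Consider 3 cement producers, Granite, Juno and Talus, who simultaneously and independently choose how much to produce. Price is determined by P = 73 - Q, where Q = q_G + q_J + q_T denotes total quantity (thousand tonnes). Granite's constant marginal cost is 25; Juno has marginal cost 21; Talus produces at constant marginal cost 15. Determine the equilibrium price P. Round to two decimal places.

33.50

Granite's profit: π_G = (73 - Q)q_G - (25q_G). Setting ∂π_G/∂q_G = 0: 48 - 2q_G - (q_J + q_T) = 0.
Juno's profit: π_J = (73 - Q)q_J - (21q_J). Setting ∂π_J/∂q_J = 0: 52 - 2q_J - (q_G + q_T) = 0.
Talus's first-order condition: 58 - 2q_T - (q_G + q_J) = 0.
Adding the 3 first-order conditions: 158 − 4Q = 0, so Q = 79/2.
Back-substituting: q_G = (48 − 79/2) = 17/2, q_J = (52 − 79/2) = 25/2, q_T = (58 − 79/2) = 37/2.
Total output Q = 79/2, so price P = 73 - 79/2 = 67/2.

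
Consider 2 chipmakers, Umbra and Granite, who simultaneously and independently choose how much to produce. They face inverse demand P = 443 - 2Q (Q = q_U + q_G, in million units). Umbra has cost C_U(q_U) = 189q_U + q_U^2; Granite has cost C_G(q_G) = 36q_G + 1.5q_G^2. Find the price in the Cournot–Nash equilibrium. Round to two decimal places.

Umbra's profit: π_U = (443 - 2Q)q_U - (189q_U + q_U²). Setting ∂π_U/∂q_U = 0: 254 - 6q_U - 2(q_G) = 0.
Granite's first-order condition: 407 - 7q_G - 2(q_U) = 0.
Best responses: q_U = (254 - 2q_G)/6, q_G = (407 - 2q_U)/7.
Substituting one into the other gives q_U = 482/19 and q_G = 967/19.
Total output Q = 1449/19, so price P = 443 - 2·(1449/19) = 290.4737.

290.47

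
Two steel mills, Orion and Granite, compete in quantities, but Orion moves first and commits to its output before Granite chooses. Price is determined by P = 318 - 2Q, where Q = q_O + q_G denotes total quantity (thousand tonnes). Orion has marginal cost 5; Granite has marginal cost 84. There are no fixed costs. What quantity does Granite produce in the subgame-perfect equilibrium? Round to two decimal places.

9.50

The follower Granite best-responds to any q_O: π_G = (318 - 2Q)q_G - 84q_G.
∂π_G/∂q_G = 234 - 2q_O - 4q_G = 0 gives the reaction function q_G = (234 - 2q_O)/4.
Orion substitutes q_G(q_O) into its own profit: π_O = q_O(318 - 2q_O - (234 - 2q_O)/2) - 5q_O = (201 - q_O)q_O - 5q_O.
The leader's first-order condition 196 - 2q_O = 0 yields q_O = 98.
Then q_G = (234 - 2·98)/4 = 19/2.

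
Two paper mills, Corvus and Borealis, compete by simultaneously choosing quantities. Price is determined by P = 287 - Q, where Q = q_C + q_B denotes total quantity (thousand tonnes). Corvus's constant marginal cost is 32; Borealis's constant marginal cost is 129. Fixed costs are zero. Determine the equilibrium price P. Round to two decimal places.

Corvus's profit: π_C = (287 - Q)q_C - (32q_C). Setting ∂π_C/∂q_C = 0: 255 - 2q_C - (q_B) = 0.
Borealis's profit: π_B = (287 - Q)q_B - (129q_B). Setting ∂π_B/∂q_B = 0: 158 - 2q_B - (q_C) = 0.
Best responses: q_C = (255 - q_B)/2, q_B = (158 - q_C)/2.
Substituting one into the other gives q_C = 352/3 and q_B = 61/3.
Total output Q = 413/3, so price P = 287 - 413/3 = 448/3.

149.33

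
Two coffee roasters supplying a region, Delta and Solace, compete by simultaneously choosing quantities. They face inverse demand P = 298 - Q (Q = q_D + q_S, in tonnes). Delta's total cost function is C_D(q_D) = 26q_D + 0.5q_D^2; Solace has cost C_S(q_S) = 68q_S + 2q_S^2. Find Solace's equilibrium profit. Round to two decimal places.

Delta's profit: π_D = (298 - Q)q_D - (26q_D + (1/2)q_D²). Setting ∂π_D/∂q_D = 0: 272 - 3q_D - (q_S) = 0.
Solace's profit: π_S = (298 - Q)q_S - (68q_S + 2q_S²). Setting ∂π_S/∂q_S = 0: 230 - 6q_S - (q_D) = 0.
Best responses: q_D = (272 - q_S)/3, q_S = (230 - q_D)/6.
Substituting one into the other gives q_D = 1402/17 and q_S = 418/17.
Price P = 298 - 1820/17 = 190.9412.
Solace's profit: 190.9412·(418/17) - 68·(418/17) - 2(418/17)² = 1813.7439.

1813.74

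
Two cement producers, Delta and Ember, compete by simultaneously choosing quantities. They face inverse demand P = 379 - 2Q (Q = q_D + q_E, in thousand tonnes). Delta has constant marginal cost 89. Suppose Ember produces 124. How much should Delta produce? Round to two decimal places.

With the rival's output fixed at 124, Delta's profit is π_D = (379 - 2·124 - 2q_D)q_D - (89q_D) = (131 - 2q_D)q_D - (89q_D).
∂π_D/∂q_D = 42 - 4q_D = 0, so q_D = 21/2.

10.50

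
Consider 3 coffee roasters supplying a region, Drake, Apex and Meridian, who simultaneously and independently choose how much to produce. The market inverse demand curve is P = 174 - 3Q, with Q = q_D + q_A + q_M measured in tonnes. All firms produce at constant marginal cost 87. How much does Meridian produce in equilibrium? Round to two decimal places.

7.25

Each firm earns π_i = (174 - 3Q)q_i - 87q_i.
Setting ∂π_i/∂q_i = 0 with rivals' quantities fixed: 87 - 6q_i - 3·Σ_{j≠i} q_j = 0.
By symmetry each firm produces the same amount; substituting Σ_{j≠i} q_j = 2q_i yields q_i = 87/12 = 29/4.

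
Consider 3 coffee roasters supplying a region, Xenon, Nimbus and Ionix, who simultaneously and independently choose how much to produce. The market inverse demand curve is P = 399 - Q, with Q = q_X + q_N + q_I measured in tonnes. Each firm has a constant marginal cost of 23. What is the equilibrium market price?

117

A representative firm's profit is π_i = q_i(399 - Q) - 23q_i.
Setting ∂π_i/∂q_i = 0 with rivals' quantities fixed: 376 - 2q_i - Σ_{j≠i} q_j = 0.
With identical firms every q_j equals q_i, so Σ_{j≠i} q_j = 2q_i and 376 = 4q_i, giving q_i = 94.
Total output Q = 282, so price P = 399 - 282 = 117.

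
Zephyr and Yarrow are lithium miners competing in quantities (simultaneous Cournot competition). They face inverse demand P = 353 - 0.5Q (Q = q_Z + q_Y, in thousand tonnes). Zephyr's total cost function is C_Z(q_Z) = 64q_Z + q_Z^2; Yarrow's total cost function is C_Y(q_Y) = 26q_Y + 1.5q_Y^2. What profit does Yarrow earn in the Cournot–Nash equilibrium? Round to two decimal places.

Zephyr's profit: π_Z = (353 - 0.5Q)q_Z - (64q_Z + q_Z²). Setting ∂π_Z/∂q_Z = 0: 289 - 3q_Z - (1/2)(q_Y) = 0.
Yarrow's first-order condition: 327 - 4q_Y - (1/2)(q_Z) = 0.
Rearranging gives the reaction functions q_Z = (289 - (1/2)q_Y)/3 and q_Y = (327 - (1/2)q_Z)/4.
Solving the pair: q_Z = 84.4681, q_Y = 71.1915.
Price P = 353 - (1/2)·155.6596 = 275.1702.
Yarrow's profit: 275.1702·71.1915 - 26·71.1915 - (3/2)·71.1915² = 10136.4563.

10136.46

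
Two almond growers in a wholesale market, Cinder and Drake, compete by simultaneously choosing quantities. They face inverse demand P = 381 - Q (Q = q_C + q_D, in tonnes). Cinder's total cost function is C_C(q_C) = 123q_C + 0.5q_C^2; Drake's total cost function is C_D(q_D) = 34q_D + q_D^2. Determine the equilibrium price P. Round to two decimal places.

Cinder's profit: π_C = (381 - Q)q_C - (123q_C + (1/2)q_C²). Setting ∂π_C/∂q_C = 0: 258 - 3q_C - (q_D) = 0.
Drake's profit: π_D = (381 - Q)q_D - (34q_D + q_D²). Setting ∂π_D/∂q_D = 0: 347 - 4q_D - (q_C) = 0.
So q_C = (258 - q_D)/3 and q_D = (347 - q_C)/4.
Substituting one into the other gives q_C = 685/11 and q_D = 783/11.
Total output Q = 1468/11, so price P = 381 - 1468/11 = 247.5455.

247.55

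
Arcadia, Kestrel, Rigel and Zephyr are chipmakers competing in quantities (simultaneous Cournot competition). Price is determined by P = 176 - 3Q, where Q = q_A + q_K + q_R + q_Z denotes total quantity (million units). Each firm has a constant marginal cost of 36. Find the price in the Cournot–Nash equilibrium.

A representative firm's profit is π_i = q_i(176 - 3Q) - 36q_i.
First-order condition (treating rivals' output as given): 140 - 6q_i - 3·Σ_{j≠i} q_j = 0.
By symmetry each firm produces the same amount; substituting Σ_{j≠i} q_j = 3q_i yields q_i = 140/15 = 28/3.
Total output Q = 112/3, so price P = 176 - 3·(112/3) = 64.

64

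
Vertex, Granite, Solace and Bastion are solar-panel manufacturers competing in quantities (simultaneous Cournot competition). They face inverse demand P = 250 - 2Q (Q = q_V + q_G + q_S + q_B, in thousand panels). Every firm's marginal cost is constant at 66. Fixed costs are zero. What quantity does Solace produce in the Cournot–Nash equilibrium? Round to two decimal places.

18.40

A representative firm's profit is π_i = q_i(250 - 2Q) - 66q_i.
First-order condition (treating rivals' output as given): 184 - 4q_i - 2·Σ_{j≠i} q_j = 0.
By symmetry each firm produces the same amount; substituting Σ_{j≠i} q_j = 3q_i yields q_i = 184/10 = 92/5.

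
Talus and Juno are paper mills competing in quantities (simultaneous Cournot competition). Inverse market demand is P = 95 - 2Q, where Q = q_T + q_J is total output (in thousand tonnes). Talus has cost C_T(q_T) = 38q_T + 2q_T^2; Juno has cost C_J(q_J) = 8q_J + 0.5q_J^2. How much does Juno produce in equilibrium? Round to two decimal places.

Talus's profit: π_T = (95 - 2Q)q_T - (38q_T + 2q_T²). Setting ∂π_T/∂q_T = 0: 57 - 8q_T - 2(q_J) = 0.
Juno's profit: π_J = (95 - 2Q)q_J - (8q_J + (1/2)q_J²). Setting ∂π_J/∂q_J = 0: 87 - 5q_J - 2(q_T) = 0.
Best responses: q_T = (57 - 2q_J)/8, q_J = (87 - 2q_T)/5.
Substituting one into the other gives q_T = 37/12 and q_J = 97/6.

16.17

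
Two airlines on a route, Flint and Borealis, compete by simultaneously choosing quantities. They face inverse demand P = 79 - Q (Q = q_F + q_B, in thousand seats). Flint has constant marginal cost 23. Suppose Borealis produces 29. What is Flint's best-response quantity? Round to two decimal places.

13.50

With the rival's output fixed at 29, Flint's profit is π_F = (79 - 29 - q_F)q_F - (23q_F) = (50 - q_F)q_F - (23q_F).
∂π_F/∂q_F = 27 - 2q_F = 0, so q_F = 27/2.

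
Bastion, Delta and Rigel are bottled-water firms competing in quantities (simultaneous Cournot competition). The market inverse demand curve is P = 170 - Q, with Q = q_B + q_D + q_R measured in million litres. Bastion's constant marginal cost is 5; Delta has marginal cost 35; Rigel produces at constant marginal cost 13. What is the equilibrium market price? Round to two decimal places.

55.75

Bastion's profit: π_B = (170 - Q)q_B - (5q_B). Setting ∂π_B/∂q_B = 0: 165 - 2q_B - (q_D + q_R) = 0.
Delta's first-order condition: 135 - 2q_D - (q_B + q_R) = 0.
Rigel's profit: π_R = (170 - Q)q_R - (13q_R). Setting ∂π_R/∂q_R = 0: 157 - 2q_R - (q_B + q_D) = 0.
Adding the 3 conditions: 457 − 2Q − 2Q = 0, i.e. Q = 457/4.
Back-substituting: q_B = (165 − 457/4) = 203/4, q_D = (135 − 457/4) = 83/4, q_R = (157 − 457/4) = 171/4.
Total output Q = 457/4, so price P = 170 - 457/4 = 223/4.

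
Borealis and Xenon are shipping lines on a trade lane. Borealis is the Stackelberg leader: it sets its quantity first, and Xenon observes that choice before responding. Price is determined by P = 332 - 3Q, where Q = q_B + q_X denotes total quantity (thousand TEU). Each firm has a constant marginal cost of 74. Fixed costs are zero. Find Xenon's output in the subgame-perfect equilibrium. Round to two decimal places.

Solve by backward induction. Given q_B, the follower Xenon maximises π_X = (332 - 3q_B - 3q_X)q_X - 74q_X.
∂π_X/∂q_X = 258 - 3q_B - 6q_X = 0 gives the reaction function q_X = (258 - 3q_B)/6.
Borealis substitutes q_X(q_B) into its own profit: π_B = q_B(332 - 3q_B - (258 - 3q_B)/2) - 74q_B = (203 - (3/2)q_B)q_B - 74q_B.
Leader FOC: 129 - 3q_B = 0, so q_B = 43.
Then q_X = (258 - 3·43)/6 = 43/2.

21.50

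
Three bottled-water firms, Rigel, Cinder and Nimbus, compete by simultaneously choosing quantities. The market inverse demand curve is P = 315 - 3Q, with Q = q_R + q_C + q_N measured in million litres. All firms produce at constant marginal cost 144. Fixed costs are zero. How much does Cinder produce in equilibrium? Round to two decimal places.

14.25

Each firm earns π_i = (315 - 3Q)q_i - 144q_i.
Setting ∂π_i/∂q_i = 0 with rivals' quantities fixed: 171 - 6q_i - 3·Σ_{j≠i} q_j = 0.
By symmetry each firm produces the same amount; substituting Σ_{j≠i} q_j = 2q_i yields q_i = 171/12 = 57/4.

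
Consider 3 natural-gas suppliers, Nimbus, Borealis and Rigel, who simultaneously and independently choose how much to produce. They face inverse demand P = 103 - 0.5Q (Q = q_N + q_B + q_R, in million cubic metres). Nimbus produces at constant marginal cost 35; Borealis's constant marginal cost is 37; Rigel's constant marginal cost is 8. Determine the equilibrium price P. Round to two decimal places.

45.75

Nimbus's profit: π_N = (103 - 0.5Q)q_N - (35q_N). Setting ∂π_N/∂q_N = 0: 68 - q_N - (1/2)(q_B + q_R) = 0.
Borealis's profit: π_B = (103 - 0.5Q)q_B - (37q_B). Setting ∂π_B/∂q_B = 0: 66 - q_B - (1/2)(q_N + q_R) = 0.
Rigel's profit: π_R = (103 - 0.5Q)q_R - (8q_R). Setting ∂π_R/∂q_R = 0: 95 - q_R - (1/2)(q_N + q_B) = 0.
Adding the 3 first-order conditions: 229 − 2Q = 0, so Q = 229/2.
Back-substituting: q_N = (68 − 229/4)/(1/2) = 43/2, q_B = (66 − 229/4)/(1/2) = 35/2, q_R = (95 − 229/4)/(1/2) = 151/2.
Total output Q = 229/2, so price P = 103 - (1/2)·(229/2) = 183/4.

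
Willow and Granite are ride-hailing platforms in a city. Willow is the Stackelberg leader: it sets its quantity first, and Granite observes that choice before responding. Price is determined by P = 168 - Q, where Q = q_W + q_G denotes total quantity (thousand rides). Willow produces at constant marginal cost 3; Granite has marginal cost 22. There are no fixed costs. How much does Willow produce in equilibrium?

92

The follower Granite best-responds to any q_W: π_G = (168 - Q)q_G - 22q_G.
∂π_G/∂q_G = 146 - q_W - 2q_G = 0 gives the reaction function q_G = (146 - q_W)/2.
The leader anticipates this reaction. Substituting into P = 168 - Q gives P = 95 - (1/2)q_W, so π_W = (95 - (1/2)q_W)q_W - 3q_W.
The leader's first-order condition 92 - q_W = 0 yields q_W = 92.
Then q_G = (146 - 92)/2 = 27.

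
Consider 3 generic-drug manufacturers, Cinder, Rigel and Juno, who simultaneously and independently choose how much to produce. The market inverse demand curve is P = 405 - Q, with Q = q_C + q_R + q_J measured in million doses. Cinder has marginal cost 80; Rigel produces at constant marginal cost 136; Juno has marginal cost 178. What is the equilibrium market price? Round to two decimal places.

Cinder's profit: π_C = (405 - Q)q_C - (80q_C). Setting ∂π_C/∂q_C = 0: 325 - 2q_C - (q_R + q_J) = 0.
Rigel's profit: π_R = (405 - Q)q_R - (136q_R). Setting ∂π_R/∂q_R = 0: 269 - 2q_R - (q_C + q_J) = 0.
Juno's profit: π_J = (405 - Q)q_J - (178q_J). Setting ∂π_J/∂q_J = 0: 227 - 2q_J - (q_C + q_R) = 0.
Summing all 3 equations gives 821 − 4Q = 0, hence Q = 821/4.
Back-substituting: q_C = (325 − 821/4) = 479/4, q_R = (269 − 821/4) = 255/4, q_J = (227 − 821/4) = 87/4.
Total output Q = 821/4, so price P = 405 - 821/4 = 799/4.

199.75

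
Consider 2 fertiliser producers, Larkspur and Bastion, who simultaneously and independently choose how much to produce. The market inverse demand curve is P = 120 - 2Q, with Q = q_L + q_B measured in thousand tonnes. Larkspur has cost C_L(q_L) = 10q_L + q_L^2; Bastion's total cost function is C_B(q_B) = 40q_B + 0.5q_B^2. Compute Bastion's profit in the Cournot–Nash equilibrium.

250

Larkspur's profit: π_L = (120 - 2Q)q_L - (10q_L + q_L²). Setting ∂π_L/∂q_L = 0: 110 - 6q_L - 2(q_B) = 0.
Bastion's first-order condition: 80 - 5q_B - 2(q_L) = 0.
Best responses: q_L = (110 - 2q_B)/6, q_B = (80 - 2q_L)/5.
Solving the pair: q_L = 15, q_B = 10.
Price P = 120 - 2·25 = 70.
Bastion's profit: 70·10 - 40·10 - (1/2)·10² = 250.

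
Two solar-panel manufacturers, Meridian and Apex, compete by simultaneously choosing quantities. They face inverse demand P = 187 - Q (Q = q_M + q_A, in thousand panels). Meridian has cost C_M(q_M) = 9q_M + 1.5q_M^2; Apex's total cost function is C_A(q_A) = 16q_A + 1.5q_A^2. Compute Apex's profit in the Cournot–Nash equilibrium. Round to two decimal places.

1989.28

Meridian's profit: π_M = (187 - Q)q_M - (9q_M + (3/2)q_M²). Setting ∂π_M/∂q_M = 0: 178 - 5q_M - (q_A) = 0.
Apex's first-order condition: 171 - 5q_A - (q_M) = 0.
So q_M = (178 - q_A)/5 and q_A = (171 - q_M)/5.
Substituting one into the other gives q_M = 719/24 and q_A = 677/24.
Price P = 187 - 349/6 = 773/6.
Apex's profit: (773/6)·(677/24) - 16·(677/24) - (3/2)(677/24)² = 1989.2752.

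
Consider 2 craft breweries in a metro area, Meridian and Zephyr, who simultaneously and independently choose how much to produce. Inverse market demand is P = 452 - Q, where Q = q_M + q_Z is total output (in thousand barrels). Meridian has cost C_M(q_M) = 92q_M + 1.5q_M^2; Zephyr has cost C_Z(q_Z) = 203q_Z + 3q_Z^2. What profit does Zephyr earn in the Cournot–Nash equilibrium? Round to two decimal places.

Meridian's profit: π_M = (452 - Q)q_M - (92q_M + (3/2)q_M²). Setting ∂π_M/∂q_M = 0: 360 - 5q_M - (q_Z) = 0.
Zephyr's first-order condition: 249 - 8q_Z - (q_M) = 0.
Best responses: q_M = (360 - q_Z)/5, q_Z = (249 - q_M)/8.
Substituting one into the other gives q_M = 877/13 and q_Z = 295/13.
Price P = 452 - 1172/13 = 361.8462.
Zephyr's profit: 361.8462·(295/13) - 203·(295/13) - 3(295/13)² = 2059.7633.

2059.76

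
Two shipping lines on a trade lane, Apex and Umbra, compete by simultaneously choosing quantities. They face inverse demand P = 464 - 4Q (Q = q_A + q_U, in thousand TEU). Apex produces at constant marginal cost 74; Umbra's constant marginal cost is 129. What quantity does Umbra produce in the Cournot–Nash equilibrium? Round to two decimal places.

23.33

Apex's profit: π_A = (464 - 4Q)q_A - (74q_A). Setting ∂π_A/∂q_A = 0: 390 - 8q_A - 4(q_U) = 0.
Umbra's profit: π_U = (464 - 4Q)q_U - (129q_U). Setting ∂π_U/∂q_U = 0: 335 - 8q_U - 4(q_A) = 0.
Best responses: q_A = (390 - 4q_U)/8, q_U = (335 - 4q_A)/8.
Solving the pair: q_A = 445/12, q_U = 70/3.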